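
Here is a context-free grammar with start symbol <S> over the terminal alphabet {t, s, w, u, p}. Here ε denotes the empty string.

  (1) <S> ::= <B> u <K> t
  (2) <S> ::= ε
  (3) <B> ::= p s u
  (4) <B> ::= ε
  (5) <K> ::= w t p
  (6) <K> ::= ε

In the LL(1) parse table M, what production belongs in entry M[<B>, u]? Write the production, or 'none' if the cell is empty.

FIRST(<B>) = {ε, p}
FIRST(<K>) = {ε, w}
FIRST(<S>) = {ε, p, u}  (via <B> u <K> t)
FOLLOW(<S>) includes $ since <S> is the start symbol.
FOLLOW(<B>): in <S>::=<B> u <K> t, <B> is followed by u <K> t with FIRST {u}. Thus FOLLOW(<B>) = {u}.
For <B> ::= p s u: FIRST(p s u) = {p}, so it goes in M[<B>, t] for t ∈ {p}.
For <B> ::= ε: FIRST(ε) = {ε}, so it goes in M[<B>, t] for t ∈ {}; since ε ∈ FIRST, also for every t ∈ FOLLOW(<B>) = {u}.

<B> ::= ε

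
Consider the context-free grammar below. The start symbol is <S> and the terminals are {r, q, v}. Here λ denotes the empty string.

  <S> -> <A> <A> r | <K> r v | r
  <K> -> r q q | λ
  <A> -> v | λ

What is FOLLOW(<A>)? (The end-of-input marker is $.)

{r, v}

FIRST(<K>): from <K>->r q q we get {r}; from <K>->λ we get {λ}. So FIRST(<K>) = {λ, r}.
FIRST(<A>): from <A>->v we get {v}; from <A>->λ we get {λ}. So FIRST(<A>) = {λ, v}.
FIRST(<S>): from <S>-><A> <A> r we get {r, v}; from <S>-><K> r v we get {r}; from <S>->r we get {r}. So FIRST(<S>) = {r, v}.
FOLLOW(<S>) includes $ since <S> is the start symbol.
FOLLOW(<S>): <S> appears on no right-hand side. Thus FOLLOW(<S>) = {$}.
FOLLOW(<K>): in <S>-><K> r v, <K> is followed by r v with FIRST {r}. Thus FOLLOW(<K>) = {r}.
FOLLOW(<A>): in <S>-><A> <A> r (occurrence 1), <A> is followed by <A> r with FIRST {r, v}; in <S>-><A> <A> r (occurrence 2), <A> is followed by r with FIRST {r}. Thus FOLLOW(<A>) = {r, v}.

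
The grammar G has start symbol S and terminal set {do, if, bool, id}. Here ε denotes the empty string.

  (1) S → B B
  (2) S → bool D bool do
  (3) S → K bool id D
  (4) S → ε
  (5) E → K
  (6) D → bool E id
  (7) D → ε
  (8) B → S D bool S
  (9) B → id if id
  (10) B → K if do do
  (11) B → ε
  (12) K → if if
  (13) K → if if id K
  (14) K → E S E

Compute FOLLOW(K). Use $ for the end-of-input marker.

{bool, id, if}

FIRST(D) = {ε, bool}
FIRST(S) = {ε, bool, id, if}  (via B B, K bool id D)
FIRST(E) = {if}  (via K)
FIRST(K) = {if}  (via E S E)
FIRST(B) = {ε, bool, id, if}  (via S D bool S, K if do do)
FOLLOW(S) includes $ since S is the start symbol.
FOLLOW(S): in B→S D bool S (occurrence 1), S is followed by D bool S with FIRST {bool}; in B→S D bool S (occurrence 2), the suffix after S is empty, so FOLLOW(S) ⊇ FOLLOW(B) = {$, bool, id, if}; in K→E S E, S is followed by E with FIRST {if}. Thus FOLLOW(S) = {$, bool, id, if}.
FOLLOW(D): in S→bool D bool do, D is followed by bool do with FIRST {bool}; in S→K bool id D, the suffix after D is empty, so FOLLOW(D) ⊇ FOLLOW(S) = {$, bool, id, if}; in B→S D bool S, D is followed by bool S with FIRST {bool}. Thus FOLLOW(D) = {$, bool, id, if}.
FOLLOW(B): in S→B B (occurrence 1), B is followed by B with FIRST {ε, bool, id, if}; in S→B B (occurrence 1), the suffix after B is nullable, so FOLLOW(B) ⊇ FOLLOW(S) = {$, bool, id, if}; in S→B B (occurrence 2), the suffix after B is empty, so FOLLOW(B) ⊇ FOLLOW(S) = {$, bool, id, if}. Thus FOLLOW(B) = {$, bool, id, if}.
FOLLOW(E): in D→bool E id, E is followed by id with FIRST {id}; in K→E S E (occurrence 1), E is followed by S E with FIRST {bool, id, if}; in K→E S E (occurrence 2), the suffix after E is empty, so FOLLOW(E) ⊇ FOLLOW(K) = {bool, id, if}. Thus FOLLOW(E) = {bool, id, if}.
FOLLOW(K): in S→K bool id D, K is followed by bool id D with FIRST {bool}; in E→K, the suffix after K is empty, so FOLLOW(K) ⊇ FOLLOW(E) = {bool, id, if}; in B→K if do do, K is followed by if do do with FIRST {if}; in K→if if id K, the suffix after K is empty (adds nothing new). Thus FOLLOW(K) = {bool, id, if}.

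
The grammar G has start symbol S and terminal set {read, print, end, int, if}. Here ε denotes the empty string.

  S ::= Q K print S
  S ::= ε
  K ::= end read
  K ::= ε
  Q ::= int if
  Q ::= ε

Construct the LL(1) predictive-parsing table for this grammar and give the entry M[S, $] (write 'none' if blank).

FIRST(K) = {ε, end}
FIRST(Q) = {ε, int}
FIRST(S) = {ε, end, int, print}  (via Q K print S)
FOLLOW(S) includes $ since S is the start symbol.
FOLLOW(S): in S::=Q K print S, the suffix after S is empty (adds nothing new). Thus FOLLOW(S) = {$}.
For S ::= Q K print S: FIRST(Q K print S) = {end, int, print}, so it goes in M[S, t] for t ∈ {end, int, print}.
For S ::= ε: FIRST(ε) = {ε}, so it goes in M[S, t] for t ∈ {}; since ε ∈ FIRST, also for every t ∈ FOLLOW(S) = {$}.

S ::= ε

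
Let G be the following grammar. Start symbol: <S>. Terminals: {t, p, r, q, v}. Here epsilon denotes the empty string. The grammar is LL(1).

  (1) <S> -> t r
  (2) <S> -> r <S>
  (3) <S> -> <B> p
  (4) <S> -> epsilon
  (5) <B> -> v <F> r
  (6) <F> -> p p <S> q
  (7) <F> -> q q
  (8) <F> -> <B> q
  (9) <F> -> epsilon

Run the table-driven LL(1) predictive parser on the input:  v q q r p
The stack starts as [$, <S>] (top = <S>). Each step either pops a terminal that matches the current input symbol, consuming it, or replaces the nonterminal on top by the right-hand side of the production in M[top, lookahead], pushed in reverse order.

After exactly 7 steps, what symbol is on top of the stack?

     Stack        Input        Action
  1  $ <S>        v q q r p $  expand <S> -> <B> p
  2  $ p <B>      v q q r p $  expand <B> -> v <F> r
  3  $ p r <F> v  v q q r p $  match v
  4  $ p r <F>    q q r p $    expand <F> -> q q
  5  $ p r q q    q q r p $    match q
  6  $ p r q      q r p $      match q
  7  $ p r        r p $        match r
Stack after step 7: $ p (top = p).

p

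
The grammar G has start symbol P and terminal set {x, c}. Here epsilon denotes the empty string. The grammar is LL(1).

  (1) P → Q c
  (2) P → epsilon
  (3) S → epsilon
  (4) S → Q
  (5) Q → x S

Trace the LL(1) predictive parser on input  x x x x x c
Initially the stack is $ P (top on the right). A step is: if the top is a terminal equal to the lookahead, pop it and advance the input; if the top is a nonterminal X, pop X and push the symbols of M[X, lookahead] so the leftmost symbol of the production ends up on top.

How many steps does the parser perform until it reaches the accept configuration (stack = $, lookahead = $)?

step 1: stack=$ P  input=x x x x x c $  — expand P → Q c
step 2: stack=$ c Q  input=x x x x x c $  — expand Q → x S
step 3: stack=$ c S x  input=x x x x x c $  — match x
step 4: stack=$ c S  input=x x x x c $  — expand S → Q
step 5: stack=$ c Q  input=x x x x c $  — expand Q → x S
step 6: stack=$ c S x  input=x x x x c $  — match x
step 7: stack=$ c S  input=x x x c $  — expand S → Q
step 8: stack=$ c Q  input=x x x c $  — expand Q → x S
step 9: stack=$ c S x  input=x x x c $  — match x
step 10: stack=$ c S  input=x x c $  — expand S → Q
step 11: stack=$ c Q  input=x x c $  — expand Q → x S
step 12: stack=$ c S x  input=x x c $  — match x
step 13: stack=$ c S  input=x c $  — expand S → Q
step 14: stack=$ c Q  input=x c $  — expand Q → x S
step 15: stack=$ c S x  input=x c $  — match x
step 16: stack=$ c S  input=c $  — expand S → epsilon
step 17: stack=$ c  input=c $  — match c
Accept reached after 17 steps.

17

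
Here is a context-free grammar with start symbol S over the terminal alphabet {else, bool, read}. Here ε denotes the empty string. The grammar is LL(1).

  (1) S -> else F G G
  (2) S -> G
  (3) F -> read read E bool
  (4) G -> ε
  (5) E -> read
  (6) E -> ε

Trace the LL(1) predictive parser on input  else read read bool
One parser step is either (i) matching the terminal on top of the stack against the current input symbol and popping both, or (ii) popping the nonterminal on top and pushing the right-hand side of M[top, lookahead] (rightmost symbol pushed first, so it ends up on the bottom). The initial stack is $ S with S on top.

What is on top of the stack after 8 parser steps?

G

     Stack                   Input                  Action
  1  $ S                     else read read bool $  expand S -> else F G G
  2  $ G G F else            else read read bool $  match else
  3  $ G G F                 read read bool $       expand F -> read read E bool
  4  $ G G bool E read read  read read bool $       match read
  5  $ G G bool E read       read bool $            match read
  6  $ G G bool E            bool $                 expand E -> ε
  7  $ G G bool              bool $                 match bool
  8  $ G G                   $                      expand G -> ε
Stack after step 8: $ G (top = G).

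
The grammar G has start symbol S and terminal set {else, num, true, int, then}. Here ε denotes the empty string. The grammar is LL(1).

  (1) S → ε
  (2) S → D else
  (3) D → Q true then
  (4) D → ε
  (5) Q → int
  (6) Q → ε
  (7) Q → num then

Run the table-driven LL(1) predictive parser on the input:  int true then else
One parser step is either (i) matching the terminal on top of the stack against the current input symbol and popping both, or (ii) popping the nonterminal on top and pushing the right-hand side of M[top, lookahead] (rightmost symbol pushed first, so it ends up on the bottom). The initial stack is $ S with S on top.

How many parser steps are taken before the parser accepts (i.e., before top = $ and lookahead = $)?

step 1: stack=$ S  input=int true then else $  — expand S → D else
step 2: stack=$ else D  input=int true then else $  — expand D → Q true then
step 3: stack=$ else then true Q  input=int true then else $  — expand Q → int
step 4: stack=$ else then true int  input=int true then else $  — match int
step 5: stack=$ else then true  input=true then else $  — match true
step 6: stack=$ else then  input=then else $  — match then
step 7: stack=$ else  input=else $  — match else
Accept reached after 7 steps.

7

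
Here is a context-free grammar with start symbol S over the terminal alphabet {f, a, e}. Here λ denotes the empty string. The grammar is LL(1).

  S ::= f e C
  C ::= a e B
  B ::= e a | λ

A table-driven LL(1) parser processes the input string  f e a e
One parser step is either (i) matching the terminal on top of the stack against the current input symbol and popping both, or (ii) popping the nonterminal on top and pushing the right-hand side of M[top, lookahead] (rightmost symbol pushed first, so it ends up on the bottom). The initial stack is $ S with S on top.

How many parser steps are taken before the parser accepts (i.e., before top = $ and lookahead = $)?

step 1: stack=$ S  input=f e a e $  — expand S ::= f e C
step 2: stack=$ C e f  input=f e a e $  — match f
step 3: stack=$ C e  input=e a e $  — match e
step 4: stack=$ C  input=a e $  — expand C ::= a e B
step 5: stack=$ B e a  input=a e $  — match a
step 6: stack=$ B e  input=e $  — match e
step 7: stack=$ B  input=$  — expand B ::= λ
Accept reached after 7 steps.

7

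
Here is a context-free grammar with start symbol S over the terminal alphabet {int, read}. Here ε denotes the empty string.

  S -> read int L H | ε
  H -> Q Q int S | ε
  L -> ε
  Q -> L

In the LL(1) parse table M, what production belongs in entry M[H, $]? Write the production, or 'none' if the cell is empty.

H -> ε

FIRST(S) = {ε, read}
FIRST(L) = {ε}
FIRST(Q) = {ε}  (via L)
FIRST(H) = {ε, int}  (via Q Q int S)
FOLLOW(S) includes $ since S is the start symbol.
FOLLOW(S): in H->Q Q int S, the suffix after S is empty, so FOLLOW(S) ⊇ FOLLOW(H) = {$}. Thus FOLLOW(S) = {$}.
FOLLOW(H): in S->read int L H, the suffix after H is empty, so FOLLOW(H) ⊇ FOLLOW(S) = {$}. Thus FOLLOW(H) = {$}.
For H -> Q Q int S: FIRST(Q Q int S) = {int}, so it goes in M[H, t] for t ∈ {int}.
For H -> ε: FIRST(ε) = {ε}, so it goes in M[H, t] for t ∈ {}; since ε ∈ FIRST, also for every t ∈ FOLLOW(H) = {$}.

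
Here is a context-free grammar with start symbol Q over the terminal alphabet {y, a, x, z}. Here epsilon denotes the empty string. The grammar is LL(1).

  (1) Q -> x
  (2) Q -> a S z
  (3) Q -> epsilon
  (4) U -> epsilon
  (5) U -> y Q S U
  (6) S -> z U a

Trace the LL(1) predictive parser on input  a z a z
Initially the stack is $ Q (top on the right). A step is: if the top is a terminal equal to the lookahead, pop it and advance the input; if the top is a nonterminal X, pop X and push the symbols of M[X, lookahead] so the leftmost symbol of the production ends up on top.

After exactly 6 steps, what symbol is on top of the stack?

     Stack      Input      Action
  1  $ Q        a z a z $  expand Q -> a S z
  2  $ z S a    a z a z $  match a
  3  $ z S      z a z $    expand S -> z U a
  4  $ z a U z  z a z $    match z
  5  $ z a U    a z $      expand U -> epsilon
  6  $ z a      a z $      match a
Stack after step 6: $ z (top = z).

z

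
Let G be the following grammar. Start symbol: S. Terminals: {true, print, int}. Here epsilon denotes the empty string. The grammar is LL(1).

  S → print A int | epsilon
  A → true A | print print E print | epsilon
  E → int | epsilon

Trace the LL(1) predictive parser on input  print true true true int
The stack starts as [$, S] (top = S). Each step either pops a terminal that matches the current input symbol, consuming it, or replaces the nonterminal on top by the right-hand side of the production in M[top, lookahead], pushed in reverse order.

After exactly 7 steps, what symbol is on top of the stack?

     Stack          Input                       Action
  1  $ S            print true true true int $  expand S → print A int
  2  $ int A print  print true true true int $  match print
  3  $ int A        true true true int $        expand A → true A
  4  $ int A true   true true true int $        match true
  5  $ int A        true true int $             expand A → true A
  6  $ int A true   true true int $             match true
  7  $ int A        true int $                  expand A → true A
Stack after step 7: $ int A true (top = true).

true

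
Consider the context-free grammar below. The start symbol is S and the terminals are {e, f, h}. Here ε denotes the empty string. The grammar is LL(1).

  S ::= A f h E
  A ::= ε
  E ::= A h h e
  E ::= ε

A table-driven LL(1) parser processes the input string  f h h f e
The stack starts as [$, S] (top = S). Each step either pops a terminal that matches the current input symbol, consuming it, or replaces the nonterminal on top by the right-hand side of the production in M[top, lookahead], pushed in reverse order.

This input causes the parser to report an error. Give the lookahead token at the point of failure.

f

     Stack      Input        Action
  1  $ S        f h h f e $  expand S ::= A f h E
  2  $ E h f A  f h h f e $  expand A ::= ε
  3  $ E h f    f h h f e $  match f
  4  $ E h      h h f e $    match h
  5  $ E        h f e $      expand E ::= A h h e
  6  $ e h h A  h f e $      expand A ::= ε
  7  $ e h h    h f e $      match h
  8  $ e h      f e $        error: top is terminal h but lookahead is f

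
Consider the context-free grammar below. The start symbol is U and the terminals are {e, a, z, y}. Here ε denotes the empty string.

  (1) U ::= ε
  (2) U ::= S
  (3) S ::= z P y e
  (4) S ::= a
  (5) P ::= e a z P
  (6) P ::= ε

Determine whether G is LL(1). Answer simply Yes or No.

Yes

FIRST(U) = {ε, a, z}
FIRST(S) = {a, z}
FIRST(P) = {ε, e}
FOLLOW(U) = {$}
FOLLOW(S) = {$}
FOLLOW(P) = {y}
Each cell of M receives at most one production.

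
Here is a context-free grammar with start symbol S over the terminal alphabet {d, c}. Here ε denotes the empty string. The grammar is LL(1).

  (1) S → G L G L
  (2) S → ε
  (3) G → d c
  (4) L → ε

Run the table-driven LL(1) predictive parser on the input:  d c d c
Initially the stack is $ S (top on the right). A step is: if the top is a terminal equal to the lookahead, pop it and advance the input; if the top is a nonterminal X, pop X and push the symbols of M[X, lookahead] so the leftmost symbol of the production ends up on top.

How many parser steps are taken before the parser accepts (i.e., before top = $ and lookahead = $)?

     Stack        Input      Action
  1  $ S          d c d c $  expand S → G L G L
  2  $ L G L G    d c d c $  expand G → d c
  3  $ L G L c d  d c d c $  match d
  4  $ L G L c    c d c $    match c
  5  $ L G L      d c $      expand L → ε
  6  $ L G        d c $      expand G → d c
  7  $ L c d      d c $      match d
  8  $ L c        c $        match c
  9  $ L          $          expand L → ε
Accept reached after 9 steps.

9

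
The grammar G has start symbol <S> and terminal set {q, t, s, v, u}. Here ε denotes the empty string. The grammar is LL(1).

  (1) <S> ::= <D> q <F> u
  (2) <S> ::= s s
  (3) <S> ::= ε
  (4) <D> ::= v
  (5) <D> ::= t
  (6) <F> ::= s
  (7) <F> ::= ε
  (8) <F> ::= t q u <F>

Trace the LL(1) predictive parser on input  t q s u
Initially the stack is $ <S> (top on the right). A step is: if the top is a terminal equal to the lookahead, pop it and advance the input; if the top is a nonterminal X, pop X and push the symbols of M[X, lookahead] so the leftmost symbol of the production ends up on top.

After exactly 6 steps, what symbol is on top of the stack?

u

step 1: stack=$ <S>  input=t q s u $  — expand <S> ::= <D> q <F> u
step 2: stack=$ u <F> q <D>  input=t q s u $  — expand <D> ::= t
step 3: stack=$ u <F> q t  input=t q s u $  — match t
step 4: stack=$ u <F> q  input=q s u $  — match q
step 5: stack=$ u <F>  input=s u $  — expand <F> ::= s
step 6: stack=$ u s  input=s u $  — match s
Stack after step 6: $ u (top = u).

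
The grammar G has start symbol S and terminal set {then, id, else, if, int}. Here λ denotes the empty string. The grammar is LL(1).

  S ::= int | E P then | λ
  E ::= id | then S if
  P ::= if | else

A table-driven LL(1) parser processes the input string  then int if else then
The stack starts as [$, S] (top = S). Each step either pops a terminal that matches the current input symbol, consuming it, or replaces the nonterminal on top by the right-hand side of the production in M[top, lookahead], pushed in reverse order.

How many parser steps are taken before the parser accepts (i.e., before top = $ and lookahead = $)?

9

step 1: stack=$ S  input=then int if else then $  — expand S ::= E P then
step 2: stack=$ then P E  input=then int if else then $  — expand E ::= then S if
step 3: stack=$ then P if S then  input=then int if else then $  — match then
step 4: stack=$ then P if S  input=int if else then $  — expand S ::= int
step 5: stack=$ then P if int  input=int if else then $  — match int
step 6: stack=$ then P if  input=if else then $  — match if
step 7: stack=$ then P  input=else then $  — expand P ::= else
step 8: stack=$ then else  input=else then $  — match else
step 9: stack=$ then  input=then $  — match then
Accept reached after 9 steps.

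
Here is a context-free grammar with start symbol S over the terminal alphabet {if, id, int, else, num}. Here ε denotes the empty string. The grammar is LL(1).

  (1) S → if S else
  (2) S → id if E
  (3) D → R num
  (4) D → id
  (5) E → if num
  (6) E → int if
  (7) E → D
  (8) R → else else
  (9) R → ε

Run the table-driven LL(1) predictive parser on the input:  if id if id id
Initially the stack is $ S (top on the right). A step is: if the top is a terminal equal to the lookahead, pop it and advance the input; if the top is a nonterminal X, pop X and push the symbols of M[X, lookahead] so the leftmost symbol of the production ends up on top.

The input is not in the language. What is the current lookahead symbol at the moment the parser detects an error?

id

     Stack           Input             Action
  1  $ S             if id if id id $  expand S → if S else
  2  $ else S if     if id if id id $  match if
  3  $ else S        id if id id $     expand S → id if E
  4  $ else E if id  id if id id $     match id
  5  $ else E if     if id id $        match if
  6  $ else E        id id $           expand E → D
  7  $ else D        id id $           expand D → id
  8  $ else id       id id $           match id
  9  $ else          id $              error: top is terminal else but lookahead is id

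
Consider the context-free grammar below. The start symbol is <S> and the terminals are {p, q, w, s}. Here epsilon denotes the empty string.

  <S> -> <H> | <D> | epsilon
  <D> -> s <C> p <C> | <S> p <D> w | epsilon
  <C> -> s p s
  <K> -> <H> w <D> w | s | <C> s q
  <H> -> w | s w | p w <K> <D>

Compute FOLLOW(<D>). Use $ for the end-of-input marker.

{$, p, w}

FIRST(<C>) = {s}
FIRST(<H>) = {p, s, w}
FIRST(<K>) = {p, s, w}  (via <H> w <D> w, <C> s q)
FIRST(<S>) = {epsilon, p, s, w}  (via <H>, <D>)
FIRST(<D>) = {epsilon, p, s, w}  (via <S> p <D> w)
FOLLOW(<S>) includes $ since <S> is the start symbol.
FOLLOW(<S>): in <D>-><S> p <D> w, <S> is followed by p <D> w with FIRST {p}. Thus FOLLOW(<S>) = {$, p}.
FOLLOW(<H>): in <S>-><H>, the suffix after <H> is empty, so FOLLOW(<H>) ⊇ FOLLOW(<S>) = {$, p}; in <K>-><H> w <D> w, <H> is followed by w <D> w with FIRST {w}. Thus FOLLOW(<H>) = {$, p, w}.
FOLLOW(<D>): in <S>-><D>, the suffix after <D> is empty, so FOLLOW(<D>) ⊇ FOLLOW(<S>) = {$, p}; in <D>-><S> p <D> w, <D> is followed by w with FIRST {w}; in <K>-><H> w <D> w, <D> is followed by w with FIRST {w}; in <H>->p w <K> <D>, the suffix after <D> is empty, so FOLLOW(<D>) ⊇ FOLLOW(<H>) = {$, p, w}. Thus FOLLOW(<D>) = {$, p, w}.
FOLLOW(<C>): in <D>->s <C> p <C> (occurrence 1), <C> is followed by p <C> with FIRST {p}; in <D>->s <C> p <C> (occurrence 2), the suffix after <C> is empty, so FOLLOW(<C>) ⊇ FOLLOW(<D>) = {$, p, w}; in <K>-><C> s q, <C> is followed by s q with FIRST {s}. Thus FOLLOW(<C>) = {$, p, s, w}.
FOLLOW(<K>): in <H>->p w <K> <D>, <K> is followed by <D> with FIRST {epsilon, p, s, w}; in <H>->p w <K> <D>, the suffix after <K> is nullable, so FOLLOW(<K>) ⊇ FOLLOW(<H>) = {$, p, w}. Thus FOLLOW(<K>) = {$, p, s, w}.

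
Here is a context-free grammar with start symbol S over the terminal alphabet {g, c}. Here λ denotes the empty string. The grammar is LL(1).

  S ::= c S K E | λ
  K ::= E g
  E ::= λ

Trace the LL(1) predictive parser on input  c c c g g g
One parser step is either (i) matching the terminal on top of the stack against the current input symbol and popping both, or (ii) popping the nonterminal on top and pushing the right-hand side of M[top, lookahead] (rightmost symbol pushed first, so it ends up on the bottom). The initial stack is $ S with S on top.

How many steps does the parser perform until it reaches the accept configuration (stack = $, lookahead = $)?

step 1: stack=$ S  input=c c c g g g $  — expand S ::= c S K E
step 2: stack=$ E K S c  input=c c c g g g $  — match c
step 3: stack=$ E K S  input=c c g g g $  — expand S ::= c S K E
step 4: stack=$ E K E K S c  input=c c g g g $  — match c
step 5: stack=$ E K E K S  input=c g g g $  — expand S ::= c S K E
step 6: stack=$ E K E K E K S c  input=c g g g $  — match c
step 7: stack=$ E K E K E K S  input=g g g $  — expand S ::= λ
step 8: stack=$ E K E K E K  input=g g g $  — expand K ::= E g
step 9: stack=$ E K E K E g E  input=g g g $  — expand E ::= λ
step 10: stack=$ E K E K E g  input=g g g $  — match g
step 11: stack=$ E K E K E  input=g g $  — expand E ::= λ
step 12: stack=$ E K E K  input=g g $  — expand K ::= E g
step 13: stack=$ E K E g E  input=g g $  — expand E ::= λ
step 14: stack=$ E K E g  input=g g $  — match g
step 15: stack=$ E K E  input=g $  — expand E ::= λ
step 16: stack=$ E K  input=g $  — expand K ::= E g
step 17: stack=$ E g E  input=g $  — expand E ::= λ
step 18: stack=$ E g  input=g $  — match g
step 19: stack=$ E  input=$  — expand E ::= λ
Accept reached after 19 steps.

19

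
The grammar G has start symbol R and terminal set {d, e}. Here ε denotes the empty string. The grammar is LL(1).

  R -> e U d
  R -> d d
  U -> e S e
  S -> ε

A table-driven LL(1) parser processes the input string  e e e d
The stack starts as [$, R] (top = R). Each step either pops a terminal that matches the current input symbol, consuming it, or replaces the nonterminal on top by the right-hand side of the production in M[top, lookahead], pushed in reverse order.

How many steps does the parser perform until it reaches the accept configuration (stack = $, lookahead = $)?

     Stack      Input      Action
  1  $ R        e e e d $  expand R -> e U d
  2  $ d U e    e e e d $  match e
  3  $ d U      e e d $    expand U -> e S e
  4  $ d e S e  e e d $    match e
  5  $ d e S    e d $      expand S -> ε
  6  $ d e      e d $      match e
  7  $ d        d $        match d
Accept reached after 7 steps.

7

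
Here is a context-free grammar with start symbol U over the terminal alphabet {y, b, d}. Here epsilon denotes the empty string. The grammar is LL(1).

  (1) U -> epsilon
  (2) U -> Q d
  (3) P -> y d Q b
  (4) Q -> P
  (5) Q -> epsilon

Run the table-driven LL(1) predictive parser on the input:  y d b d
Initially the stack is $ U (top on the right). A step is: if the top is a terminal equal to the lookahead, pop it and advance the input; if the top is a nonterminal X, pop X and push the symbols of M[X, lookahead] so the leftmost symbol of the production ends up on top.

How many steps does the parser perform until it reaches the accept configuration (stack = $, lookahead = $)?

step 1: stack=$ U  input=y d b d $  — expand U -> Q d
step 2: stack=$ d Q  input=y d b d $  — expand Q -> P
step 3: stack=$ d P  input=y d b d $  — expand P -> y d Q b
step 4: stack=$ d b Q d y  input=y d b d $  — match y
step 5: stack=$ d b Q d  input=d b d $  — match d
step 6: stack=$ d b Q  input=b d $  — expand Q -> epsilon
step 7: stack=$ d b  input=b d $  — match b
step 8: stack=$ d  input=d $  — match d
Accept reached after 8 steps.

8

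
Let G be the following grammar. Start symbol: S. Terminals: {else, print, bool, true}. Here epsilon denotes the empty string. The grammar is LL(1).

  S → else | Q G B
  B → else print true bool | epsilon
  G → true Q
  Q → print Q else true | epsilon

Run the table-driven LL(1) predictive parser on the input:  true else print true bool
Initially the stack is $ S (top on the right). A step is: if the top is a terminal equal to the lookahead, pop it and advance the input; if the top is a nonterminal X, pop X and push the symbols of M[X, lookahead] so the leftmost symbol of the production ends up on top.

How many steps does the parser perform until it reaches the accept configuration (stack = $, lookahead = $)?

10

step 1: stack=$ S  input=true else print true bool $  — expand S → Q G B
step 2: stack=$ B G Q  input=true else print true bool $  — expand Q → epsilon
step 3: stack=$ B G  input=true else print true bool $  — expand G → true Q
step 4: stack=$ B Q true  input=true else print true bool $  — match true
step 5: stack=$ B Q  input=else print true bool $  — expand Q → epsilon
step 6: stack=$ B  input=else print true bool $  — expand B → else print true bool
step 7: stack=$ bool true print else  input=else print true bool $  — match else
step 8: stack=$ bool true print  input=print true bool $  — match print
step 9: stack=$ bool true  input=true bool $  — match true
step 10: stack=$ bool  input=bool $  — match bool
Accept reached after 10 steps.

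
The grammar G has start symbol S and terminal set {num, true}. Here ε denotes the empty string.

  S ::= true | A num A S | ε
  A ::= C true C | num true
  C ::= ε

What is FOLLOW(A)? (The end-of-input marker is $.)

{$, num, true}

FIRST(C): from C::=ε we get {ε}. So FIRST(C) = {ε}.
FIRST(A): from A::=C true C we get {true}; from A::=num true we get {num}. So FIRST(A) = {num, true}.
FIRST(S): from S::=true we get {true}; from S::=A num A S we get {num, true}; from S::=ε we get {ε}. So FIRST(S) = {ε, num, true}.
FOLLOW(S) includes $ since S is the start symbol.
FOLLOW(S): in S::=A num A S, the suffix after S is empty (adds nothing new). Thus FOLLOW(S) = {$}.
FOLLOW(A): in S::=A num A S (occurrence 1), A is followed by num A S with FIRST {num}; in S::=A num A S (occurrence 2), A is followed by S with FIRST {ε, num, true}; in S::=A num A S (occurrence 2), the suffix after A is nullable, so FOLLOW(A) ⊇ FOLLOW(S) = {$}. Thus FOLLOW(A) = {$, num, true}.
FOLLOW(C): in A::=C true C (occurrence 1), C is followed by true C with FIRST {true}; in A::=C true C (occurrence 2), the suffix after C is empty, so FOLLOW(C) ⊇ FOLLOW(A) = {$, num, true}. Thus FOLLOW(C) = {$, num, true}.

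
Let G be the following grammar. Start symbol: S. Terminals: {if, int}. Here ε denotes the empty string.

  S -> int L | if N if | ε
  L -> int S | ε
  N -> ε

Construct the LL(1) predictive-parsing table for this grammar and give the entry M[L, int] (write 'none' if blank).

L -> int S

FIRST(S): from S->int L we get {int}; from S->if N if we get {if}; from S->ε we get {ε}. So FIRST(S) = {ε, if, int}.
FIRST(L): from L->int S we get {int}; from L->ε we get {ε}. So FIRST(L) = {ε, int}.
FIRST(N): from N->ε we get {ε}. So FIRST(N) = {ε}.
FOLLOW(S) includes $ since S is the start symbol.
FOLLOW(S): in L->int S, the suffix after S is empty, so FOLLOW(S) ⊇ FOLLOW(L) = {$}. Thus FOLLOW(S) = {$}.
FOLLOW(L): in S->int L, the suffix after L is empty, so FOLLOW(L) ⊇ FOLLOW(S) = {$}. Thus FOLLOW(L) = {$}.
For L -> int S: FIRST(int S) = {int}, so it goes in M[L, t] for t ∈ {int}.
For L -> ε: FIRST(ε) = {ε}, so it goes in M[L, t] for t ∈ {}; since ε ∈ FIRST, also for every t ∈ FOLLOW(L) = {$}.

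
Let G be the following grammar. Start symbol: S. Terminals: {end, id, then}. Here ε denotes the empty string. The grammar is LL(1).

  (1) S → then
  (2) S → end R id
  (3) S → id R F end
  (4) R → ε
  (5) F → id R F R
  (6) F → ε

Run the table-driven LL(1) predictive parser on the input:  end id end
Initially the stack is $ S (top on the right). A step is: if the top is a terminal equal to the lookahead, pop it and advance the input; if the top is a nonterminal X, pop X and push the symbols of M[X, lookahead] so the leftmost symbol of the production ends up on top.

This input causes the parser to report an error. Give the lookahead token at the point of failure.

     Stack       Input         Action
  1  $ S         end id end $  expand S → end R id
  2  $ id R end  end id end $  match end
  3  $ id R      id end $      expand R → ε
  4  $ id        id end $      match id
  5  $           end $         error: stack empty but input remains

end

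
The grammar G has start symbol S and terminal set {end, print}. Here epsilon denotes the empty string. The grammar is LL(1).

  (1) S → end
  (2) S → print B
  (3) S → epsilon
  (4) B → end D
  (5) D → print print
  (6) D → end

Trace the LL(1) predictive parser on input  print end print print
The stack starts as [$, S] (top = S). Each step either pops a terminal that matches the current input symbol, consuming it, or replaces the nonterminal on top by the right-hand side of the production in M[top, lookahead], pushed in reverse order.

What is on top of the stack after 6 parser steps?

print

step 1: stack=$ S  input=print end print print $  — expand S → print B
step 2: stack=$ B print  input=print end print print $  — match print
step 3: stack=$ B  input=end print print $  — expand B → end D
step 4: stack=$ D end  input=end print print $  — match end
step 5: stack=$ D  input=print print $  — expand D → print print
step 6: stack=$ print print  input=print print $  — match print
Stack after step 6: $ print (top = print).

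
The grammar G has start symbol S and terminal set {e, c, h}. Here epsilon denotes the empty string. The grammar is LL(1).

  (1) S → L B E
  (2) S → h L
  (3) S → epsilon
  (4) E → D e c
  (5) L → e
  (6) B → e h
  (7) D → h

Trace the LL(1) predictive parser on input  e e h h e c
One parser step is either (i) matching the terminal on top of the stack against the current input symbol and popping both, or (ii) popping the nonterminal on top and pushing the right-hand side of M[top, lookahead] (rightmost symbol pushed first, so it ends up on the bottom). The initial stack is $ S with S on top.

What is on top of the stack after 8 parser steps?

h

     Stack    Input          Action
  1  $ S      e e h h e c $  expand S → L B E
  2  $ E B L  e e h h e c $  expand L → e
  3  $ E B e  e e h h e c $  match e
  4  $ E B    e h h e c $    expand B → e h
  5  $ E h e  e h h e c $    match e
  6  $ E h    h h e c $      match h
  7  $ E      h e c $        expand E → D e c
  8  $ c e D  h e c $        expand D → h
Stack after step 8: $ c e h (top = h).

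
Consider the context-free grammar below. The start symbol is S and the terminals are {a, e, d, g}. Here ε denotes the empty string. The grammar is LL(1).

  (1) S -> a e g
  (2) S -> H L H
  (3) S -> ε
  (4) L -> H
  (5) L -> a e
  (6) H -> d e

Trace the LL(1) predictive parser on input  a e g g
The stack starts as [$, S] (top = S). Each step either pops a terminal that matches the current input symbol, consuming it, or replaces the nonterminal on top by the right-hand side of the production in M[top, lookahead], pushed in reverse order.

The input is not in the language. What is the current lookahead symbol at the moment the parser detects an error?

step 1: stack=$ S  input=a e g g $  — expand S -> a e g
step 2: stack=$ g e a  input=a e g g $  — match a
step 3: stack=$ g e  input=e g g $  — match e
step 4: stack=$ g  input=g g $  — match g
step 5: stack=$  input=g $  — error: stack empty but input remains

g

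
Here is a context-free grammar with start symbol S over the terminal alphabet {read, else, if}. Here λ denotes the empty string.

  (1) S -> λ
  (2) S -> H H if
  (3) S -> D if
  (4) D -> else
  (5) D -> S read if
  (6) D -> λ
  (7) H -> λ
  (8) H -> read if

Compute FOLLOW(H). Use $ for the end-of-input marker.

{if, read}

FIRST(H): from H->λ we get {λ}; from H->read if we get {read}. So FIRST(H) = {λ, read}.
FIRST(S): from S->λ we get {λ}; from S->H H if we get {if, read}; from S->D if we get {else, if, read}. So FIRST(S) = {λ, else, if, read}.
FIRST(D): from D->else we get {else}; from D->S read if we get {else, if, read}; from D->λ we get {λ}. So FIRST(D) = {λ, else, if, read}.
FOLLOW(S) includes $ since S is the start symbol.
FOLLOW(S): in D->S read if, S is followed by read if with FIRST {read}. Thus FOLLOW(S) = {$, read}.
FOLLOW(D): in S->D if, D is followed by if with FIRST {if}. Thus FOLLOW(D) = {if}.
FOLLOW(H): in S->H H if (occurrence 1), H is followed by H if with FIRST {if, read}; in S->H H if (occurrence 2), H is followed by if with FIRST {if}. Thus FOLLOW(H) = {if, read}.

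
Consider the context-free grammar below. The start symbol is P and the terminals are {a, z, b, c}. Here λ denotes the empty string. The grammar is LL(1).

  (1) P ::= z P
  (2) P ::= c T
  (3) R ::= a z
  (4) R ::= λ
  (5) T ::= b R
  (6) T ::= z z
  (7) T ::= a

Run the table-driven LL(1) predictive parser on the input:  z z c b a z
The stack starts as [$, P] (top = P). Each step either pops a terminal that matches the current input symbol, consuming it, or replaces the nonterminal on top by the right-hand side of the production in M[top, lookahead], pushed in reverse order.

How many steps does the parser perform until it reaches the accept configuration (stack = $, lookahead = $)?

11

step 1: stack=$ P  input=z z c b a z $  — expand P ::= z P
step 2: stack=$ P z  input=z z c b a z $  — match z
step 3: stack=$ P  input=z c b a z $  — expand P ::= z P
step 4: stack=$ P z  input=z c b a z $  — match z
step 5: stack=$ P  input=c b a z $  — expand P ::= c T
step 6: stack=$ T c  input=c b a z $  — match c
step 7: stack=$ T  input=b a z $  — expand T ::= b R
step 8: stack=$ R b  input=b a z $  — match b
step 9: stack=$ R  input=a z $  — expand R ::= a z
step 10: stack=$ z a  input=a z $  — match a
step 11: stack=$ z  input=z $  — match z
Accept reached after 11 steps.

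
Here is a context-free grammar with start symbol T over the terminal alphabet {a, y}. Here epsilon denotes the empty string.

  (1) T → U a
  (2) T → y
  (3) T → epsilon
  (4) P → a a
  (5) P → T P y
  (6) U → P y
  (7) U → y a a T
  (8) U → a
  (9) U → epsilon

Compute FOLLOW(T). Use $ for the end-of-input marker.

{$, a, y}

FIRST(T): from T→U a we get {a, y}; from T→y we get {y}; from T→epsilon we get {epsilon}. So FIRST(T) = {epsilon, a, y}.
FIRST(P): from P→a a we get {a}; from P→T P y we get {a, y}. So FIRST(P) = {a, y}.
FIRST(U): from U→P y we get {a, y}; from U→y a a T we get {y}; from U→a we get {a}; from U→epsilon we get {epsilon}. So FIRST(U) = {epsilon, a, y}.
FOLLOW(T) includes $ since T is the start symbol.
FOLLOW(P): in P→T P y, P is followed by y with FIRST {y}; in U→P y, P is followed by y with FIRST {y}. Thus FOLLOW(P) = {y}.
FOLLOW(U): in T→U a, U is followed by a with FIRST {a}. Thus FOLLOW(U) = {a}.
FOLLOW(T): in P→T P y, T is followed by P y with FIRST {a, y}; in U→y a a T, the suffix after T is empty, so FOLLOW(T) ⊇ FOLLOW(U) = {a}. Thus FOLLOW(T) = {$, a, y}.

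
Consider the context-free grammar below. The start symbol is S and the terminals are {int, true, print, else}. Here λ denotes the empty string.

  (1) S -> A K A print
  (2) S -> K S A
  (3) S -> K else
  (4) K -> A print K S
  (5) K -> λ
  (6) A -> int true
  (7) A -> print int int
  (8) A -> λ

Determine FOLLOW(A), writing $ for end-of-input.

FIRST(A) = {λ, int, print}
FIRST(K) = {λ, int, print}  (via A print K S)
FIRST(S) = {else, int, print}  (via A K A print, K S A, K else)
FOLLOW(S) includes $ since S is the start symbol.
FOLLOW(K): in S->A K A print, K is followed by A print with FIRST {int, print}; in S->K S A, K is followed by S A with FIRST {else, int, print}; in S->K else, K is followed by else with FIRST {else}; in K->A print K S, K is followed by S with FIRST {else, int, print}. Thus FOLLOW(K) = {else, int, print}.
FOLLOW(S): in S->K S A, S is followed by A with FIRST {λ, int, print}; in S->K S A, the suffix after S is nullable (adds nothing new); in K->A print K S, the suffix after S is empty, so FOLLOW(S) ⊇ FOLLOW(K) = {else, int, print}. Thus FOLLOW(S) = {$, else, int, print}.
FOLLOW(A): in S->A K A print (occurrence 1), A is followed by K A print with FIRST {int, print}; in S->A K A print (occurrence 2), A is followed by print with FIRST {print}; in S->K S A, the suffix after A is empty, so FOLLOW(A) ⊇ FOLLOW(S) = {$, else, int, print}; in K->A print K S, A is followed by print K S with FIRST {print}. Thus FOLLOW(A) = {$, else, int, print}.

{$, else, int, print}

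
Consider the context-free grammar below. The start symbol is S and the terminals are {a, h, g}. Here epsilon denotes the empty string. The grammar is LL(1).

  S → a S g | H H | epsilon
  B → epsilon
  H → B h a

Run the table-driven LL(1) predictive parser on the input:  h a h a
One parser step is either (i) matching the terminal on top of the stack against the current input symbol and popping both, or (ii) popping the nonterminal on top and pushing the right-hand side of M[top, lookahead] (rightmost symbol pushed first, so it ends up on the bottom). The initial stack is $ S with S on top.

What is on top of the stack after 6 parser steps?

step 1: stack=$ S  input=h a h a $  — expand S → H H
step 2: stack=$ H H  input=h a h a $  — expand H → B h a
step 3: stack=$ H a h B  input=h a h a $  — expand B → epsilon
step 4: stack=$ H a h  input=h a h a $  — match h
step 5: stack=$ H a  input=a h a $  — match a
step 6: stack=$ H  input=h a $  — expand H → B h a
Stack after step 6: $ a h B (top = B).

B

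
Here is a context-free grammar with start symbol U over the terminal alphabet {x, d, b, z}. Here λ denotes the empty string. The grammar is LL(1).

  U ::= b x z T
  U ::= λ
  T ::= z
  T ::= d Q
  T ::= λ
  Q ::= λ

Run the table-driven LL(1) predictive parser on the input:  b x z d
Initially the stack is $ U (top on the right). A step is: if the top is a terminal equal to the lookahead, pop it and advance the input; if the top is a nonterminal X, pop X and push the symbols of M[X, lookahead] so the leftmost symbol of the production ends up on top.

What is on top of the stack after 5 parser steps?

d

step 1: stack=$ U  input=b x z d $  — expand U ::= b x z T
step 2: stack=$ T z x b  input=b x z d $  — match b
step 3: stack=$ T z x  input=x z d $  — match x
step 4: stack=$ T z  input=z d $  — match z
step 5: stack=$ T  input=d $  — expand T ::= d Q
Stack after step 5: $ Q d (top = d).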